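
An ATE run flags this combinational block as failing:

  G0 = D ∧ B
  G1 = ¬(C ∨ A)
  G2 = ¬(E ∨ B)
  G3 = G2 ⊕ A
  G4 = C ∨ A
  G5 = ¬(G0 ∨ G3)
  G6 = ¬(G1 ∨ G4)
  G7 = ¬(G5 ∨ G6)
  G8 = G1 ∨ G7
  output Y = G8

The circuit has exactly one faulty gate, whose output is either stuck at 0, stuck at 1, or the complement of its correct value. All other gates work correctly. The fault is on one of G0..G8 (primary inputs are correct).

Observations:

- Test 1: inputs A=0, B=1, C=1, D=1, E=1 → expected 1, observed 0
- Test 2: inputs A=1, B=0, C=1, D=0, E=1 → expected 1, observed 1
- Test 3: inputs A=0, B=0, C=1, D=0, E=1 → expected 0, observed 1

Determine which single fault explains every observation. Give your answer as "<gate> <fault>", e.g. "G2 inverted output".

G0 inverted output

Fault-free values for test 1 (A=0, B=1, C=1, D=1, E=1): G0=1, G1=0, G2=0, G3=0, G4=1, G5=0, G6=0, G7=1, G8=1, giving Y=1. Observed 0.
Test 1: faults giving observed 0 are {G0 stuck-at-0, G0 inverted output, G4 stuck-at-0, G4 inverted output, G5 stuck-at-1, G5 inverted output, G6 stuck-at-1, G6 inverted output, G7 stuck-at-0, G7 inverted output, G8 stuck-at-0, G8 inverted output}.
Test 2 (A=1, B=0, C=1, D=0, E=1): fault-free G0=0, G1=0, G2=0, G3=1, G4=1, G5=0, G6=0, G7=1, G8=1 → 1; observed 1. Eliminates G4 stuck-at-0, G4 inverted output, G5 stuck-at-1, G5 inverted output, G6 stuck-at-1, G6 inverted output, G7 stuck-at-0, G7 inverted output, G8 stuck-at-0, G8 inverted output.
Test 3 (A=0, B=0, C=1, D=0, E=1): fault-free G0=0, G1=0, G2=0, G3=0, G4=1, G5=1, G6=0, G7=0, G8=0 → 0; observed 1. Eliminates G0 stuck-at-0.
Only G0 inverted output is consistent with every test.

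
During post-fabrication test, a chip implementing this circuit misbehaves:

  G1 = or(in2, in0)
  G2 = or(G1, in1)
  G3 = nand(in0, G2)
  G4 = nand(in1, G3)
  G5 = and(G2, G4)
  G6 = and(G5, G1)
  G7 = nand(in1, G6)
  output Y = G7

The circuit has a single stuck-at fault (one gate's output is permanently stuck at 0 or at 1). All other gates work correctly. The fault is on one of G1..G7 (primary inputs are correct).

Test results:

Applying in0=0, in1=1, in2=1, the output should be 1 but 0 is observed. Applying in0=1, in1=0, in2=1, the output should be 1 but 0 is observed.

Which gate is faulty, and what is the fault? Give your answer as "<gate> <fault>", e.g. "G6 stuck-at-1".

G7 stuck-at-0

Fault-free values for test 1 (in0=0, in1=1, in2=1): G1=1, G2=1, G3=1, G4=0, G5=0, G6=0, G7=1, giving Y=1. Observed 0.
Test 1: faults giving observed 0 are {G3 stuck-at-0, G4 stuck-at-1, G5 stuck-at-1, G6 stuck-at-1, G7 stuck-at-0}.
Test 2 (in0=1, in1=0, in2=1): fault-free G1=1, G2=1, G3=0, G4=1, G5=1, G6=1, G7=1 → 1; observed 0. Eliminates G3 stuck-at-0, G4 stuck-at-1, G5 stuck-at-1, G6 stuck-at-1.
Only G7 stuck-at-0 is consistent with every test.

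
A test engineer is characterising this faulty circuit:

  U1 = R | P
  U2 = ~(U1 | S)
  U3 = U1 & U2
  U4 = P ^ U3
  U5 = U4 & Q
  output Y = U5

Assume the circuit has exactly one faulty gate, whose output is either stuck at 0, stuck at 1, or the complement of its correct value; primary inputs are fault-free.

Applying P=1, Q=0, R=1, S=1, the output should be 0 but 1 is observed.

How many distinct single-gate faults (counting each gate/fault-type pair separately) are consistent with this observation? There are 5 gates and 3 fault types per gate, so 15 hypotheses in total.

Fault-free: U1=1, U2=0, U3=0, U4=1, U5=0 → 0. Observed 1.
  U1: none of the 3 fault types match ✗
  U2: none of the 3 fault types match ✗
  U3: none of the 3 fault types match ✗
  U4: none of the 3 fault types match ✗
  U5: stuck-at-1, inverted output ✓; others ✗
Consistent faults: {U5 stuck-at-1, U5 inverted output} — 2 in all.

2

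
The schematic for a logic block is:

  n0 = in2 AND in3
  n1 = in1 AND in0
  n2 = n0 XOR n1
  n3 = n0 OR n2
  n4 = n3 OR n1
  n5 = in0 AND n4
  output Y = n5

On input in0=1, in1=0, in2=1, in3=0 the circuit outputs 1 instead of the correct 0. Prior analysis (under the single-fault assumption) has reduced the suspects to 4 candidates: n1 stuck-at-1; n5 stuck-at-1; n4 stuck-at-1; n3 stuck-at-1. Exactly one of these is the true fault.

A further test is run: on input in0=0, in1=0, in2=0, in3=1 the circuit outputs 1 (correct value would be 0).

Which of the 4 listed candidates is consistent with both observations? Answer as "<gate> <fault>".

Evaluate each candidate on input in0=0, in1=0, in2=0, in3=1:
  n1 stuck-at-1: n0=0, n1=1 [stuck-at-1], n2=1, n3=1, n4=1, n5=0 → 0 — eliminated
  n5 stuck-at-1: n0=0, n1=0, n2=0, n3=0, n4=0, n5=1 [stuck-at-1] → 1 — matches
  n4 stuck-at-1: n0=0, n1=0, n2=0, n3=0, n4=1 [stuck-at-1], n5=0 → 0 — eliminated
  n3 stuck-at-1: n0=0, n1=0, n2=0, n3=1 [stuck-at-1], n4=1, n5=0 → 0 — eliminated
Only n5 stuck-at-1 reproduces the observed 1.

n5 stuck-at-1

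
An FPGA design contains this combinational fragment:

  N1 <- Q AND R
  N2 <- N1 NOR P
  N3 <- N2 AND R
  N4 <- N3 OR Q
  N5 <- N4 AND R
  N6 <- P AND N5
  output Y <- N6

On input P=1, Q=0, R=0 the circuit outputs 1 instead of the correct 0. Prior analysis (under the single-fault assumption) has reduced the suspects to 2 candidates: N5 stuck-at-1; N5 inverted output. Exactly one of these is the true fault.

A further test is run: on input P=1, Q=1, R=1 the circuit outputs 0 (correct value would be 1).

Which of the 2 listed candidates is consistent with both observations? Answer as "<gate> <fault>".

Evaluate each candidate on input P=1, Q=1, R=1:
  N5 stuck-at-1: N1=1, N2=0, N3=0, N4=1, N5=1 [stuck-at-1], N6=1 → 1 — eliminated
  N5 inverted output: N1=1, N2=0, N3=0, N4=1, N5=0 [inverted output], N6=0 → 0 — matches
Only N5 inverted output reproduces the observed 0.

N5 inverted output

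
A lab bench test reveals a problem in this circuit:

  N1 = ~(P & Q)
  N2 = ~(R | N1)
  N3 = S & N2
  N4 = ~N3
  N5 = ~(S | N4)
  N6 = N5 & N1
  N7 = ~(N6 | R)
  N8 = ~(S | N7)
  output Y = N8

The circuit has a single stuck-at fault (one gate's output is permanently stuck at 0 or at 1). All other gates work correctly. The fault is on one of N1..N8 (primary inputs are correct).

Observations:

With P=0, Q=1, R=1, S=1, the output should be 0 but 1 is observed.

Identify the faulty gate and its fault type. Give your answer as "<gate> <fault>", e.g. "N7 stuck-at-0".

Fault-free values for test 1 (P=0, Q=1, R=1, S=1): N1=1, N2=0, N3=0, N4=1, N5=0, N6=0, N7=0, N8=0, giving Y=0. Observed 1.
Test 1: faults giving observed 1 are {N8 stuck-at-1}.
Only N8 stuck-at-1 is consistent with every test.

N8 stuck-at-1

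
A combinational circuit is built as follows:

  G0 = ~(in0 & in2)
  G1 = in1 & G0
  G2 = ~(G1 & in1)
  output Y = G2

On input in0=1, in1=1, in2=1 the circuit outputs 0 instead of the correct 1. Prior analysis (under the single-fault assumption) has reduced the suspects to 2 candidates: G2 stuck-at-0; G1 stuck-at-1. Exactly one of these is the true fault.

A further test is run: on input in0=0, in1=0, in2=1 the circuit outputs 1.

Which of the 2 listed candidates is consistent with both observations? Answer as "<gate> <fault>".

G1 stuck-at-1

Evaluate each candidate on input in0=0, in1=0, in2=1:
  G2 stuck-at-0: G0=1, G1=0, G2=0 [stuck-at-0] → 0 — eliminated
  G1 stuck-at-1: G0=1, G1=1 [stuck-at-1], G2=1 → 1 — matches
Only G1 stuck-at-1 reproduces the observed 1.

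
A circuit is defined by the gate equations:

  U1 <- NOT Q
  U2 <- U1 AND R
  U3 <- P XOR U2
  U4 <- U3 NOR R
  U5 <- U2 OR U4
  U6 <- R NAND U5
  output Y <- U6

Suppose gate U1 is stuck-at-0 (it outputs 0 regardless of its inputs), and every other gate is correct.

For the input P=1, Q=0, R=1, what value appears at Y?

1

Propagate with U1 forced: U1=0 [stuck-at-0], U2=0, U3=1, U4=0, U5=0, U6=1.
So Y = 1. (Without the fault it would be 0.)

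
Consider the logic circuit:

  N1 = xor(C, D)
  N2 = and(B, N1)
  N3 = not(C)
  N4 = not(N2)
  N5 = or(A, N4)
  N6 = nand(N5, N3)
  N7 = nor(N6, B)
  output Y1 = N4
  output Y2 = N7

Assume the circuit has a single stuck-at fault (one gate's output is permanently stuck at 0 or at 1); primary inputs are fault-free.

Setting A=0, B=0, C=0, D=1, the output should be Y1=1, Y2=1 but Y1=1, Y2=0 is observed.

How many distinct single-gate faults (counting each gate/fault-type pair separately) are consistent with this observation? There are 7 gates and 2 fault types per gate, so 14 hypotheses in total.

4

Fault-free: N1=1, N2=0, N3=1, N4=1, N5=1, N6=0, N7=1 → Y1=1, Y2=1. Observed Y1=1, Y2=0.
  N1 stuck-at-0: output Y1=1, Y2=1 ✗
  N1 stuck-at-1: output Y1=1, Y2=1 ✗
  N2 stuck-at-0: output Y1=1, Y2=1 ✗
  N2 stuck-at-1: output Y1=0, Y2=0 ✗
  N3 stuck-at-0: output Y1=1, Y2=0 ✓
  N3 stuck-at-1: output Y1=1, Y2=1 ✗
  N4 stuck-at-0: output Y1=0, Y2=0 ✗
  N4 stuck-at-1: output Y1=1, Y2=1 ✗
  N5 stuck-at-0: output Y1=1, Y2=0 ✓
  N5 stuck-at-1: output Y1=1, Y2=1 ✗
  N6 stuck-at-0: output Y1=1, Y2=1 ✗
  N6 stuck-at-1: output Y1=1, Y2=0 ✓
  N7 stuck-at-0: output Y1=1, Y2=0 ✓
  N7 stuck-at-1: output Y1=1, Y2=1 ✗
Consistent faults: {N3 stuck-at-0, N5 stuck-at-0, N6 stuck-at-1, N7 stuck-at-0} — 4 in all.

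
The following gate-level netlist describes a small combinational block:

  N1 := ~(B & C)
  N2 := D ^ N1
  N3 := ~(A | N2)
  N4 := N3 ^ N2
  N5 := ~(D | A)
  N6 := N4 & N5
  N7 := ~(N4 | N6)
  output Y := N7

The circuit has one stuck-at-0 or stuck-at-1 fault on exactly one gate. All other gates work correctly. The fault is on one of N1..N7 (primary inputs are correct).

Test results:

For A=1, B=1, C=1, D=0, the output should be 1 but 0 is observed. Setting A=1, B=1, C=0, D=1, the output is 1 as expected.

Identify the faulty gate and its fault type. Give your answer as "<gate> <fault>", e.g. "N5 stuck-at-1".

Fault-free values for test 1 (A=1, B=1, C=1, D=0): N1=0, N2=0, N3=0, N4=0, N5=0, N6=0, N7=1, giving Y=1. Observed 0.
Test 1: faults giving observed 0 are {N1 stuck-at-1, N2 stuck-at-1, N3 stuck-at-1, N4 stuck-at-1, N6 stuck-at-1, N7 stuck-at-0}.
Test 2 (A=1, B=1, C=0, D=1): fault-free N1=1, N2=0, N3=0, N4=0, N5=0, N6=0, N7=1 → 1; observed 1. Eliminates N2 stuck-at-1, N3 stuck-at-1, N4 stuck-at-1, N6 stuck-at-1, N7 stuck-at-0.
Only N1 stuck-at-1 is consistent with every test.

N1 stuck-at-1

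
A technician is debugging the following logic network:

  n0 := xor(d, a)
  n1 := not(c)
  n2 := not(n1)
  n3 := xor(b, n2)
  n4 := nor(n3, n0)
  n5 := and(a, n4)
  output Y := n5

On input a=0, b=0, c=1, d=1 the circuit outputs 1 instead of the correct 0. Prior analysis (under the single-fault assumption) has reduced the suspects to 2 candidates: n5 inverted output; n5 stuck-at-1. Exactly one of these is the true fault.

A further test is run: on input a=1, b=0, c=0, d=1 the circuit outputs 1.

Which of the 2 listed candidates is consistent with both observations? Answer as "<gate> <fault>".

n5 stuck-at-1

Evaluate each candidate on input a=1, b=0, c=0, d=1:
  n5 inverted output: n0=0, n1=1, n2=0, n3=0, n4=1, n5=0 [inverted output] → 0 — eliminated
  n5 stuck-at-1: n0=0, n1=1, n2=0, n3=0, n4=1, n5=1 [stuck-at-1] → 1 — matches
Only n5 stuck-at-1 reproduces the observed 1.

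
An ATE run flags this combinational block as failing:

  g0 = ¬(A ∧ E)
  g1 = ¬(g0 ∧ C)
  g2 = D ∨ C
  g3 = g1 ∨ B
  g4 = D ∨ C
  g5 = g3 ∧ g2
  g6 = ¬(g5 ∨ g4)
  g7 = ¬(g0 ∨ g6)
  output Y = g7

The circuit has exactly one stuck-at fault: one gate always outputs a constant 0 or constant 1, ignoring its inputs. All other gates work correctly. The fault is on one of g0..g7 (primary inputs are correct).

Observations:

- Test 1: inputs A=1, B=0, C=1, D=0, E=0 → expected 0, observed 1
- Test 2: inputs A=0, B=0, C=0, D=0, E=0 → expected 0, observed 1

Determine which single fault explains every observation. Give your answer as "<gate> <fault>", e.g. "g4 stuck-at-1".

Fault-free values for test 1 (A=1, B=0, C=1, D=0, E=0): g0=1, g1=0, g2=1, g3=0, g4=1, g5=0, g6=0, g7=0, giving Y=0. Observed 1.
Test 1: faults giving observed 1 are {g0 stuck-at-0, g7 stuck-at-1}.
Test 2 (A=0, B=0, C=0, D=0, E=0): fault-free g0=1, g1=1, g2=0, g3=1, g4=0, g5=0, g6=1, g7=0 → 0; observed 1. Eliminates g0 stuck-at-0.
Only g7 stuck-at-1 is consistent with every test.

g7 stuck-at-1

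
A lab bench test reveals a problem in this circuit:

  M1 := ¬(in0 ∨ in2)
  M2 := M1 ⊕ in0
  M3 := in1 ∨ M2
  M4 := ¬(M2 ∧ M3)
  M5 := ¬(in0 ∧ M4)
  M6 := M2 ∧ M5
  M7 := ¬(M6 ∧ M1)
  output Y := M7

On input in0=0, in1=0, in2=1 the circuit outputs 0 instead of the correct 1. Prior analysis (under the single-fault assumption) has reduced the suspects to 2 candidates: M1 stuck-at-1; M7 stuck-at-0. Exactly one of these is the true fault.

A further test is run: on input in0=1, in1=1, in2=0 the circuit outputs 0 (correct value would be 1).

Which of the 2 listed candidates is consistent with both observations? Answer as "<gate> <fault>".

Evaluate each candidate on input in0=1, in1=1, in2=0:
  M1 stuck-at-1: M1=1 [stuck-at-1], M2=0, M3=1, M4=1, M5=0, M6=0, M7=1 → 1 — eliminated
  M7 stuck-at-0: M1=0, M2=1, M3=1, M4=0, M5=1, M6=1, M7=0 [stuck-at-0] → 0 — matches
Only M7 stuck-at-0 reproduces the observed 0.

M7 stuck-at-0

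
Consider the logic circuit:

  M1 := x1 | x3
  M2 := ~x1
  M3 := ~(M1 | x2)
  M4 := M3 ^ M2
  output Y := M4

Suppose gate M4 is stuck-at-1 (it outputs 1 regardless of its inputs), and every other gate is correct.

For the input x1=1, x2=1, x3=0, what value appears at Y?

1

Propagate with M4 forced: M1=1, M2=0, M3=0, M4=1 [stuck-at-1].
So Y = 1. (Without the fault it would be 0.)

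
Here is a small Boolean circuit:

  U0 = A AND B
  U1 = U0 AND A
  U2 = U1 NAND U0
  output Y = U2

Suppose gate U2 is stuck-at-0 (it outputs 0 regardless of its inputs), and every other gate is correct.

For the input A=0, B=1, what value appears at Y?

0

Propagate with U2 forced: U0=0, U1=0, U2=0 [stuck-at-0].
So Y = 0. (Without the fault it would be 1.)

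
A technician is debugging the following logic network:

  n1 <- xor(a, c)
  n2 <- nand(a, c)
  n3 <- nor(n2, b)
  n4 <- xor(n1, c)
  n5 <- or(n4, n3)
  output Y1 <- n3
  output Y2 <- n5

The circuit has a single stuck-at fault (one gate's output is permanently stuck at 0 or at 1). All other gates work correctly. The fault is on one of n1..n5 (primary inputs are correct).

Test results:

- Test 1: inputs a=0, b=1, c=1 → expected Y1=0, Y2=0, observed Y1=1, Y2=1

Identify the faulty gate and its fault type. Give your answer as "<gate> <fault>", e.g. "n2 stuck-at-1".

n3 stuck-at-1

Fault-free values for test 1 (a=0, b=1, c=1): n1=1, n2=1, n3=0, n4=0, n5=0, giving Y1=0, Y2=0. Observed Y1=1, Y2=1.
Test 1: faults giving observed Y1=1, Y2=1 are {n3 stuck-at-1}.
Only n3 stuck-at-1 is consistent with every test.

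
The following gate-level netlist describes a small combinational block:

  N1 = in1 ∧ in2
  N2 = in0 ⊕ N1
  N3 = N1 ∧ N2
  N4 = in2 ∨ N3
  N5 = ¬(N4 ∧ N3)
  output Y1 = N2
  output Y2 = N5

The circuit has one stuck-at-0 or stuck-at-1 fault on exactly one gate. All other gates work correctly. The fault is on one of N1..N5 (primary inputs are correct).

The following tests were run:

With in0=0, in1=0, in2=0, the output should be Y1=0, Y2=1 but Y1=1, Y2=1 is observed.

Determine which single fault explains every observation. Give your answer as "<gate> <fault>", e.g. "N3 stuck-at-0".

Fault-free values for test 1 (in0=0, in1=0, in2=0): N1=0, N2=0, N3=0, N4=0, N5=1, giving Y1=0, Y2=1. Observed Y1=1, Y2=1.
Test 1: faults giving observed Y1=1, Y2=1 are {N2 stuck-at-1}.
Only N2 stuck-at-1 is consistent with every test.

N2 stuck-at-1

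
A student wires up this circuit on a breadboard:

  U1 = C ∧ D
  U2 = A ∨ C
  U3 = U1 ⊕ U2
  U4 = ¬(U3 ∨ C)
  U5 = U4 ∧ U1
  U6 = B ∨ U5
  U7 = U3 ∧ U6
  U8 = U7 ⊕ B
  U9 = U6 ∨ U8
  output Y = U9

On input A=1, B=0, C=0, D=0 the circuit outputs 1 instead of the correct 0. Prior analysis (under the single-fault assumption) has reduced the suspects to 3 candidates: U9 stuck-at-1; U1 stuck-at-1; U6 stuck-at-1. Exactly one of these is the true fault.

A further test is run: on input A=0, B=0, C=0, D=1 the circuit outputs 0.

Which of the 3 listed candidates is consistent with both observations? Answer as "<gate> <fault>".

Evaluate each candidate on input A=0, B=0, C=0, D=1:
  U9 stuck-at-1: U1=0, U2=0, U3=0, U4=1, U5=0, U6=0, U7=0, U8=0, U9=1 [stuck-at-1] → 1 — eliminated
  U1 stuck-at-1: U1=1 [stuck-at-1], U2=0, U3=1, U4=0, U5=0, U6=0, U7=0, U8=0, U9=0 → 0 — matches
  U6 stuck-at-1: U1=0, U2=0, U3=0, U4=1, U5=0, U6=1 [stuck-at-1], U7=0, U8=0, U9=1 → 1 — eliminated
Only U1 stuck-at-1 reproduces the observed 0.

U1 stuck-at-1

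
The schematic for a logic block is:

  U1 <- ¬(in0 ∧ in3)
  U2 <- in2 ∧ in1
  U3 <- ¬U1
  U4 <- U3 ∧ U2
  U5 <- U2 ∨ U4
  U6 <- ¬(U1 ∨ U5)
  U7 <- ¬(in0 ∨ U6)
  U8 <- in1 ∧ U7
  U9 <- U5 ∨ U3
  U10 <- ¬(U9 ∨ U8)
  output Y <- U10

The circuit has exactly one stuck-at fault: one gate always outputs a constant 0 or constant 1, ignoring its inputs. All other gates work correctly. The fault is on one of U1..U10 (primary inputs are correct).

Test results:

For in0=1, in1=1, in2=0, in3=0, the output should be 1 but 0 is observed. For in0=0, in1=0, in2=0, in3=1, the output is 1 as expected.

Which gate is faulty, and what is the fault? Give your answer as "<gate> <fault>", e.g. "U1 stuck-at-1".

U7 stuck-at-1

Fault-free values for test 1 (in0=1, in1=1, in2=0, in3=0): U1=1, U2=0, U3=0, U4=0, U5=0, U6=0, U7=0, U8=0, U9=0, U10=1, giving Y=1. Observed 0.
Test 1: faults giving observed 0 are {U1 stuck-at-0, U2 stuck-at-1, U3 stuck-at-1, U4 stuck-at-1, U5 stuck-at-1, U7 stuck-at-1, U8 stuck-at-1, U9 stuck-at-1, U10 stuck-at-0}.
Test 2 (in0=0, in1=0, in2=0, in3=1): fault-free U1=1, U2=0, U3=0, U4=0, U5=0, U6=0, U7=1, U8=0, U9=0, U10=1 → 1; observed 1. Eliminates U1 stuck-at-0, U2 stuck-at-1, U3 stuck-at-1, U4 stuck-at-1, U5 stuck-at-1, U8 stuck-at-1, U9 stuck-at-1, U10 stuck-at-0.
Only U7 stuck-at-1 is consistent with every test.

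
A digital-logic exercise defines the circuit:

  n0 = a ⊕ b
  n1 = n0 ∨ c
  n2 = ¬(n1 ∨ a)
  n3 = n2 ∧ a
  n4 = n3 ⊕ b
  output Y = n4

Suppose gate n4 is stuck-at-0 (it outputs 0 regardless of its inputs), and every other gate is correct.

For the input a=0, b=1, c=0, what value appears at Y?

0

Propagate with n4 forced: n0=1, n1=1, n2=0, n3=0, n4=0 [stuck-at-0].
So Y = 0. (Without the fault it would be 1.)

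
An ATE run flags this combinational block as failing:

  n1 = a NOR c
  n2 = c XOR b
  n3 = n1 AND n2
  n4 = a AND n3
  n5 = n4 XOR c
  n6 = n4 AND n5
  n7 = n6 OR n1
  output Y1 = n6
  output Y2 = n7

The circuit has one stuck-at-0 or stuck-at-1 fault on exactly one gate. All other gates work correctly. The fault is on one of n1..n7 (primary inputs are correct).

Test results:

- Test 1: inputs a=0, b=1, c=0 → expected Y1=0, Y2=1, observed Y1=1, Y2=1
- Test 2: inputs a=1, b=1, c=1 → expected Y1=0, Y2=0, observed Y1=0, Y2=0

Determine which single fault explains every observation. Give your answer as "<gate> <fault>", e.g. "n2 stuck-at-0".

n4 stuck-at-1

Fault-free values for test 1 (a=0, b=1, c=0): n1=1, n2=1, n3=1, n4=0, n5=0, n6=0, n7=1, giving Y1=0, Y2=1. Observed Y1=1, Y2=1.
Test 1: faults giving observed Y1=1, Y2=1 are {n4 stuck-at-1, n6 stuck-at-1}.
Test 2 (a=1, b=1, c=1): fault-free n1=0, n2=0, n3=0, n4=0, n5=1, n6=0, n7=0 → Y1=0, Y2=0; observed Y1=0, Y2=0. Eliminates n6 stuck-at-1.
Only n4 stuck-at-1 is consistent with every test.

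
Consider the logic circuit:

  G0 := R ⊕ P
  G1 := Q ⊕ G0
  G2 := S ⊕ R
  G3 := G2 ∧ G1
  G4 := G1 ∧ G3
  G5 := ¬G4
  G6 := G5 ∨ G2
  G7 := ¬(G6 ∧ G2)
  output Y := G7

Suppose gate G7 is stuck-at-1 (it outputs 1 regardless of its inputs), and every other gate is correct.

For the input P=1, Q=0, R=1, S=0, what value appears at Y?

1

Propagate with G7 forced: G0=0, G1=0, G2=1, G3=0, G4=0, G5=1, G6=1, G7=1 [stuck-at-1].
So Y = 1. (Without the fault it would be 0.)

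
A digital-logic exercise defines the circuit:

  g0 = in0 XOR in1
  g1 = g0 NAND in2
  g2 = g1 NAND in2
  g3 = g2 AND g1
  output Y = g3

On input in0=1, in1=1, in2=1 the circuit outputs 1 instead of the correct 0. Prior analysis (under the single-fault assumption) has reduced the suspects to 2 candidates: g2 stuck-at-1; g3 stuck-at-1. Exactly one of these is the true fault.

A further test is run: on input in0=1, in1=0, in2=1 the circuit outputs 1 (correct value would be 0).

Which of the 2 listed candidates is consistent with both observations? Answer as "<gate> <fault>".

g3 stuck-at-1

Evaluate each candidate on input in0=1, in1=0, in2=1:
  g2 stuck-at-1: g0=1, g1=0, g2=1 [stuck-at-1], g3=0 → 0 — eliminated
  g3 stuck-at-1: g0=1, g1=0, g2=1, g3=1 [stuck-at-1] → 1 — matches
Only g3 stuck-at-1 reproduces the observed 1.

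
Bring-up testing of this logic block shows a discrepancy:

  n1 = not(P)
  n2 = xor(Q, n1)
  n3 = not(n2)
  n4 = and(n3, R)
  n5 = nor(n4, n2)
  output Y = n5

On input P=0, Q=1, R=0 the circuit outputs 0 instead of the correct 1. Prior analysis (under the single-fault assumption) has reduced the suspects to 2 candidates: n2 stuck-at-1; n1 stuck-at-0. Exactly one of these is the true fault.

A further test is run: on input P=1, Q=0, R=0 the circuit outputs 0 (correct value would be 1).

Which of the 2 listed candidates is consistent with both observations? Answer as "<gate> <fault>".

Evaluate each candidate on input P=1, Q=0, R=0:
  n2 stuck-at-1: n1=0, n2=1 [stuck-at-1], n3=0, n4=0, n5=0 → 0 — matches
  n1 stuck-at-0: n1=0 [stuck-at-0], n2=0, n3=1, n4=0, n5=1 → 1 — eliminated
Only n2 stuck-at-1 reproduces the observed 0.

n2 stuck-at-1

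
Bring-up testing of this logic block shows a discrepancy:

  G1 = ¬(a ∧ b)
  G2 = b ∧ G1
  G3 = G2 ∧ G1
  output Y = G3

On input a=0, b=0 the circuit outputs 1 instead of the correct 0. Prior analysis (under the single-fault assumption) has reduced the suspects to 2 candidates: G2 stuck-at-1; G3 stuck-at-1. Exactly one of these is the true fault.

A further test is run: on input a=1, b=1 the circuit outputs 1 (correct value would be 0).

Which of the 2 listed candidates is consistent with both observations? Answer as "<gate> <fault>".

G3 stuck-at-1

Evaluate each candidate on input a=1, b=1:
  G2 stuck-at-1: G1=0, G2=1 [stuck-at-1], G3=0 → 0 — eliminated
  G3 stuck-at-1: G1=0, G2=0, G3=1 [stuck-at-1] → 1 — matches
Only G3 stuck-at-1 reproduces the observed 1.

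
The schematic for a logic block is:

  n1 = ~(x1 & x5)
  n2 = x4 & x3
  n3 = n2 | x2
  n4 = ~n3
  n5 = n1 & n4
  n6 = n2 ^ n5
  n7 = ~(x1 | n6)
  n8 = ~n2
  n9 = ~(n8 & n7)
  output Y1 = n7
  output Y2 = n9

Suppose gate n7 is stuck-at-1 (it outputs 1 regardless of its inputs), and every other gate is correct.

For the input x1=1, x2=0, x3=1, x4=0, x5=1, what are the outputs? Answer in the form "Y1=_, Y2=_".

Propagate with n7 forced: n1=0, n2=0, n3=0, n4=1, n5=0, n6=0, n7=1 [stuck-at-1], n8=1, n9=0.
So the outputs are Y1=1, Y2=0. (Without the fault they would be Y1=0, Y2=1.)

Y1=1, Y2=0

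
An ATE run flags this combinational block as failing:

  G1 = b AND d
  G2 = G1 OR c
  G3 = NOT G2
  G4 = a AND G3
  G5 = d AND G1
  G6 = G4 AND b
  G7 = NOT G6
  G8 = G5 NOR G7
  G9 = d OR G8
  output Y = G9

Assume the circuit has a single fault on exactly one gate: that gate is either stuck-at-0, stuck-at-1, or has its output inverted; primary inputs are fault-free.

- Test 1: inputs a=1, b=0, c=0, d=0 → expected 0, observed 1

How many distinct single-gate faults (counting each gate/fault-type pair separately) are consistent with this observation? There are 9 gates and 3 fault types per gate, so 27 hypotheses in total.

Fault-free: G1=0, G2=0, G3=1, G4=1, G5=0, G6=0, G7=1, G8=0, G9=0 → 0. Observed 1.
  G1: none of the 3 fault types match ✗
  G2: none of the 3 fault types match ✗
  G3: none of the 3 fault types match ✗
  G4: none of the 3 fault types match ✗
  G5: none of the 3 fault types match ✗
  G6: stuck-at-1, inverted output ✓; others ✗
  G7: stuck-at-0, inverted output ✓; others ✗
  G8: stuck-at-1, inverted output ✓; others ✗
  G9: stuck-at-1, inverted output ✓; others ✗
Consistent faults: {G6 stuck-at-1, G6 inverted output, G7 stuck-at-0, G7 inverted output, G8 stuck-at-1, G8 inverted output, G9 stuck-at-1, G9 inverted output} — 8 in all.

8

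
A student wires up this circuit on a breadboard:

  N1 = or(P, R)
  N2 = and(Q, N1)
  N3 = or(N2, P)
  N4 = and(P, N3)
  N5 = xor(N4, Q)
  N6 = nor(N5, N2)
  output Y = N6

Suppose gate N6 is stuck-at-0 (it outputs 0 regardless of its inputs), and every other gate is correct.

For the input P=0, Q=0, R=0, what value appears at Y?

0

Propagate with N6 forced: N1=0, N2=0, N3=0, N4=0, N5=0, N6=0 [stuck-at-0].
So Y = 0. (Without the fault it would be 1.)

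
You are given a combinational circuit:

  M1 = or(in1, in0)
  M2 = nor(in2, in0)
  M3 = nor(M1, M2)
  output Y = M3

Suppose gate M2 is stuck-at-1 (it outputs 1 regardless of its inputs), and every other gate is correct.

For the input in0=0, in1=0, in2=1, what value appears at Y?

0

Propagate with M2 forced: M1=0, M2=1 [stuck-at-1], M3=0.
So Y = 0. (Without the fault it would be 1.)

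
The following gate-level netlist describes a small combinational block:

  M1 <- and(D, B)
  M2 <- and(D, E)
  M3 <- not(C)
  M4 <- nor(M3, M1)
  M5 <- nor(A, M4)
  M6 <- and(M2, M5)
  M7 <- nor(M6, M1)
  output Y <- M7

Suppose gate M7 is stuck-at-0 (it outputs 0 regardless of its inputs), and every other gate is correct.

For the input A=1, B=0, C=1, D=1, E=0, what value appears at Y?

0

Propagate with M7 forced: M1=0, M2=0, M3=0, M4=1, M5=0, M6=0, M7=0 [stuck-at-0].
So Y = 0. (Without the fault it would be 1.)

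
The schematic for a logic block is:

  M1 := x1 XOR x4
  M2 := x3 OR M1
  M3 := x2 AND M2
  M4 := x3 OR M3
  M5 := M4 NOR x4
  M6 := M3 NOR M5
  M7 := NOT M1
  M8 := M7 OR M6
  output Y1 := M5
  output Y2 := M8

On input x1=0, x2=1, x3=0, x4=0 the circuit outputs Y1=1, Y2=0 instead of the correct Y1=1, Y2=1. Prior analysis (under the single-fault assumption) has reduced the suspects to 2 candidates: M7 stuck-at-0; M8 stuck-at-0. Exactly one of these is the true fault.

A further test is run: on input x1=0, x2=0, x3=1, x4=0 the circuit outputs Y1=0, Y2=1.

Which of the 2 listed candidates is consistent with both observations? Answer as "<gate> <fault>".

M7 stuck-at-0

Evaluate each candidate on input x1=0, x2=0, x3=1, x4=0:
  M7 stuck-at-0: M1=0, M2=1, M3=0, M4=1, M5=0, M6=1, M7=0 [stuck-at-0], M8=1 → Y1=0, Y2=1 — matches
  M8 stuck-at-0: M1=0, M2=1, M3=0, M4=1, M5=0, M6=1, M7=1, M8=0 [stuck-at-0] → Y1=0, Y2=0 — eliminated
Only M7 stuck-at-0 reproduces the observed Y1=0, Y2=1.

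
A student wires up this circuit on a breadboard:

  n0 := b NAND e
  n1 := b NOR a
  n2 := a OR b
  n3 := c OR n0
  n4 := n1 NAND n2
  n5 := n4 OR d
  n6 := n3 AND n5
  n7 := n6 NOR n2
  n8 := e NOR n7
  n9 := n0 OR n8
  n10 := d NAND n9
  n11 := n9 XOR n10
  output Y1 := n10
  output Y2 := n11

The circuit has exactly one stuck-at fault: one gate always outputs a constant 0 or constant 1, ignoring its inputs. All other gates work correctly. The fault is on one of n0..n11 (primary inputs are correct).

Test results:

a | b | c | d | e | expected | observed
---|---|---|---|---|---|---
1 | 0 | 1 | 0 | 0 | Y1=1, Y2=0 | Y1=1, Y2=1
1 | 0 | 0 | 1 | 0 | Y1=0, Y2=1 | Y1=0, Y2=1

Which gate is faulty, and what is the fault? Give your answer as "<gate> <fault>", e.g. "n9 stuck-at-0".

n11 stuck-at-1

Fault-free values for test 1 (a=1, b=0, c=1, d=0, e=0): n0=1, n1=0, n2=1, n3=1, n4=1, n5=1, n6=1, n7=0, n8=1, n9=1, n10=1, n11=0, giving Y1=1, Y2=0. Observed Y1=1, Y2=1.
Test 1: faults giving observed Y1=1, Y2=1 are {n9 stuck-at-0, n11 stuck-at-1}.
Test 2 (a=1, b=0, c=0, d=1, e=0): fault-free n0=1, n1=0, n2=1, n3=1, n4=1, n5=1, n6=1, n7=0, n8=1, n9=1, n10=0, n11=1 → Y1=0, Y2=1; observed Y1=0, Y2=1. Eliminates n9 stuck-at-0.
Only n11 stuck-at-1 is consistent with every test.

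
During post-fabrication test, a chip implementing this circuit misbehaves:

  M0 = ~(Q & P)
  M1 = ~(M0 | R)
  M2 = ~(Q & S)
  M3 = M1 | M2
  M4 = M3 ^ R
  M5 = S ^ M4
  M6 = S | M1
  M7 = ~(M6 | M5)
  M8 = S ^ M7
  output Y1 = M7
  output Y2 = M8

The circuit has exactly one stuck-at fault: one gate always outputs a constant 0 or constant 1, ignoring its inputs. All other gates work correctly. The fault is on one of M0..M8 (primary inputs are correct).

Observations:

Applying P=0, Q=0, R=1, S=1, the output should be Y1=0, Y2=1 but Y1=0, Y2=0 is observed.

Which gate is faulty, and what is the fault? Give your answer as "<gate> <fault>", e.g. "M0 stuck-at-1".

M8 stuck-at-0

Fault-free values for test 1 (P=0, Q=0, R=1, S=1): M0=1, M1=0, M2=1, M3=1, M4=0, M5=1, M6=1, M7=0, M8=1, giving Y1=0, Y2=1. Observed Y1=0, Y2=0.
Test 1: faults giving observed Y1=0, Y2=0 are {M8 stuck-at-0}.
Only M8 stuck-at-0 is consistent with every test.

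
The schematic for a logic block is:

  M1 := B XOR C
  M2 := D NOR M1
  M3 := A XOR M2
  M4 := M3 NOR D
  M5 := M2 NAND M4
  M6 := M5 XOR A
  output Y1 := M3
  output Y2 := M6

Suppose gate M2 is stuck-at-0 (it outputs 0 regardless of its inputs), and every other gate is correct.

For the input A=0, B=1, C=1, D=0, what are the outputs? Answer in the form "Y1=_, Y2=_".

Y1=0, Y2=1

Propagate with M2 forced: M1=0, M2=0 [stuck-at-0], M3=0, M4=1, M5=1, M6=1.
So the outputs are Y1=0, Y2=1. (Without the fault they would be Y1=1, Y2=1.)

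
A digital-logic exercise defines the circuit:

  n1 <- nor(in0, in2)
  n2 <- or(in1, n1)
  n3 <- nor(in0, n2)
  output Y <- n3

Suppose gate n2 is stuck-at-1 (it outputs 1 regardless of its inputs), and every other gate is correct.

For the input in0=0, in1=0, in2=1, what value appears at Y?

0

Propagate with n2 forced: n1=0, n2=1 [stuck-at-1], n3=0.
So Y = 0. (Without the fault it would be 1.)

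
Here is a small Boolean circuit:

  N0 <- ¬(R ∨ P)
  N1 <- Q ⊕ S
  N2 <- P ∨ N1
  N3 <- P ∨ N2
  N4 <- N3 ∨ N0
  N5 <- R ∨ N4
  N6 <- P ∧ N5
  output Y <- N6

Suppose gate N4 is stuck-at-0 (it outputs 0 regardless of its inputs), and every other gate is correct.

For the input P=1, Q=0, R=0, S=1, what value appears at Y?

0

Propagate with N4 forced: N0=0, N1=1, N2=1, N3=1, N4=0 [stuck-at-0], N5=0, N6=0.
So Y = 0. (Without the fault it would be 1.)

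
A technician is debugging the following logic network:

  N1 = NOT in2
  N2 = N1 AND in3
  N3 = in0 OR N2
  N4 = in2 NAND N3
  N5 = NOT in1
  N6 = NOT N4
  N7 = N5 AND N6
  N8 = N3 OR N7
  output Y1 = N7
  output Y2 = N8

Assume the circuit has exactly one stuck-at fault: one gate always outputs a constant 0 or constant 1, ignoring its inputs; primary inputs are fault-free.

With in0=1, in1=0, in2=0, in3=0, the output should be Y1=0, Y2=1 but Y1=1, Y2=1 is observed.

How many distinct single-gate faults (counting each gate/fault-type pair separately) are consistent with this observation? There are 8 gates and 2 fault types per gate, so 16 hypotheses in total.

3

Fault-free: N1=1, N2=0, N3=1, N4=1, N5=1, N6=0, N7=0, N8=1 → Y1=0, Y2=1. Observed Y1=1, Y2=1.
  N1: none of the 2 fault types match ✗
  N2: none of the 2 fault types match ✗
  N3: none of the 2 fault types match ✗
  N4: stuck-at-0 ✓; others ✗
  N5: none of the 2 fault types match ✗
  N6: stuck-at-1 ✓; others ✗
  N7: stuck-at-1 ✓; others ✗
  N8: none of the 2 fault types match ✗
Consistent faults: {N4 stuck-at-0, N6 stuck-at-1, N7 stuck-at-1} — 3 in all.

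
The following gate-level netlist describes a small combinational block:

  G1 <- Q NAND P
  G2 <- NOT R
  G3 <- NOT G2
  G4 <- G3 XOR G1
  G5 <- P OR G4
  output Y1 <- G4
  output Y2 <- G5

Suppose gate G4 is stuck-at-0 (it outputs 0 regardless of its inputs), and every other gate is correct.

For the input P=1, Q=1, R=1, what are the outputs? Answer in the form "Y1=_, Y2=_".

Y1=0, Y2=1

Propagate with G4 forced: G1=0, G2=0, G3=1, G4=0 [stuck-at-0], G5=1.
So the outputs are Y1=0, Y2=1. (Without the fault they would be Y1=1, Y2=1.)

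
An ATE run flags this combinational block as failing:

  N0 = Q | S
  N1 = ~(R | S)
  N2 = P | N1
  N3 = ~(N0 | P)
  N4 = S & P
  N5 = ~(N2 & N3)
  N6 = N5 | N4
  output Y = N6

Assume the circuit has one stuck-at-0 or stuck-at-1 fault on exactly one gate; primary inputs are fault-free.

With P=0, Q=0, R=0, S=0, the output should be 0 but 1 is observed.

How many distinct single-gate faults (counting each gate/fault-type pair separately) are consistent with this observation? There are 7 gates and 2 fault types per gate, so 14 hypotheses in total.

7

Fault-free: N0=0, N1=1, N2=1, N3=1, N4=0, N5=0, N6=0 → 0. Observed 1.
  N0 stuck-at-0: output 0 ✗
  N0 stuck-at-1: output 1 ✓
  N1 stuck-at-0: output 1 ✓
  N1 stuck-at-1: output 0 ✗
  N2 stuck-at-0: output 1 ✓
  N2 stuck-at-1: output 0 ✗
  N3 stuck-at-0: output 1 ✓
  N3 stuck-at-1: output 0 ✗
  N4 stuck-at-0: output 0 ✗
  N4 stuck-at-1: output 1 ✓
  N5 stuck-at-0: output 0 ✗
  N5 stuck-at-1: output 1 ✓
  N6 stuck-at-0: output 0 ✗
  N6 stuck-at-1: output 1 ✓
Consistent faults: {N0 stuck-at-1, N1 stuck-at-0, N2 stuck-at-0, N3 stuck-at-0, N4 stuck-at-1, N5 stuck-at-1, N6 stuck-at-1} — 7 in all.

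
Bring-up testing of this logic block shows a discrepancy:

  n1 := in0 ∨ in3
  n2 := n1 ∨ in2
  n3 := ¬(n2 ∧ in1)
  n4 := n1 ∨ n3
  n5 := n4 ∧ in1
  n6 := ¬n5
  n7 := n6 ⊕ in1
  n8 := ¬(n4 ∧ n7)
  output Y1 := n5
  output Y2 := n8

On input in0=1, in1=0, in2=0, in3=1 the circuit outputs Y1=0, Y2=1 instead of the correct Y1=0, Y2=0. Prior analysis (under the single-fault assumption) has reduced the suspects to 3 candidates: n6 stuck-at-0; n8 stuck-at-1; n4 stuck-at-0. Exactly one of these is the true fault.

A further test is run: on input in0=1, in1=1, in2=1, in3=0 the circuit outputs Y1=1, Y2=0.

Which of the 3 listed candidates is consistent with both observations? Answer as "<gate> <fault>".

Evaluate each candidate on input in0=1, in1=1, in2=1, in3=0:
  n6 stuck-at-0: n1=1, n2=1, n3=0, n4=1, n5=1, n6=0 [stuck-at-0], n7=1, n8=0 → Y1=1, Y2=0 — matches
  n8 stuck-at-1: n1=1, n2=1, n3=0, n4=1, n5=1, n6=0, n7=1, n8=1 [stuck-at-1] → Y1=1, Y2=1 — eliminated
  n4 stuck-at-0: n1=1, n2=1, n3=0, n4=0 [stuck-at-0], n5=0, n6=1, n7=0, n8=1 → Y1=0, Y2=1 — eliminated
Only n6 stuck-at-0 reproduces the observed Y1=1, Y2=0.

n6 stuck-at-0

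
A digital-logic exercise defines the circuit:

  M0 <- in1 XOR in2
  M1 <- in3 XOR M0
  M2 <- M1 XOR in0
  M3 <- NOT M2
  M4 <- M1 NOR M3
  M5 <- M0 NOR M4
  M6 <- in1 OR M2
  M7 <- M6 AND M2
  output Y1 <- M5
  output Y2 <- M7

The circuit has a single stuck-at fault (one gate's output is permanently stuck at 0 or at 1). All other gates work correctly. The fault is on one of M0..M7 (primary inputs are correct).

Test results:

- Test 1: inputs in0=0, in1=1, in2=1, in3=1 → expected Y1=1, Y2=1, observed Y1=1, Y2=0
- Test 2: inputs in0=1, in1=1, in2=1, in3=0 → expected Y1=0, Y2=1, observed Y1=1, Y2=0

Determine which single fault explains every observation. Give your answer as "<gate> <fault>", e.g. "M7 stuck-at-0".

Fault-free values for test 1 (in0=0, in1=1, in2=1, in3=1): M0=0, M1=1, M2=1, M3=0, M4=0, M5=1, M6=1, M7=1, giving Y1=1, Y2=1. Observed Y1=1, Y2=0.
Test 1: faults giving observed Y1=1, Y2=0 are {M1 stuck-at-0, M2 stuck-at-0, M6 stuck-at-0, M7 stuck-at-0}.
Test 2 (in0=1, in1=1, in2=1, in3=0): fault-free M0=0, M1=0, M2=1, M3=0, M4=1, M5=0, M6=1, M7=1 → Y1=0, Y2=1; observed Y1=1, Y2=0. Eliminates M1 stuck-at-0, M6 stuck-at-0, M7 stuck-at-0.
Only M2 stuck-at-0 is consistent with every test.

M2 stuck-at-0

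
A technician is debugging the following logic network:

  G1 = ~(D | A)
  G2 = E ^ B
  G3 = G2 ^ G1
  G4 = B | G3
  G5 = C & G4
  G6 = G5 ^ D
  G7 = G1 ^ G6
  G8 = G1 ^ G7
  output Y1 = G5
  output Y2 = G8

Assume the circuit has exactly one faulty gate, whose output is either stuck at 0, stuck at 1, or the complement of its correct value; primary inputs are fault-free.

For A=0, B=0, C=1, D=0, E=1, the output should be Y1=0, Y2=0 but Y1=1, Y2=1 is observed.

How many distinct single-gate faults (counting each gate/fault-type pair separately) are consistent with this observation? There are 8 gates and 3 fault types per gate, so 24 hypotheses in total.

Fault-free: G1=1, G2=1, G3=0, G4=0, G5=0, G6=0, G7=1, G8=0 → Y1=0, Y2=0. Observed Y1=1, Y2=1.
  G1: stuck-at-0, inverted output ✓; others ✗
  G2: stuck-at-0, inverted output ✓; others ✗
  G3: stuck-at-1, inverted output ✓; others ✗
  G4: stuck-at-1, inverted output ✓; others ✗
  G5: stuck-at-1, inverted output ✓; others ✗
  G6: none of the 3 fault types match ✗
  G7: none of the 3 fault types match ✗
  G8: none of the 3 fault types match ✗
Consistent faults: {G1 stuck-at-0, G1 inverted output, G2 stuck-at-0, G2 inverted output, G3 stuck-at-1, G3 inverted output, G4 stuck-at-1, G4 inverted output, G5 stuck-at-1, G5 inverted output} — 10 in all.

10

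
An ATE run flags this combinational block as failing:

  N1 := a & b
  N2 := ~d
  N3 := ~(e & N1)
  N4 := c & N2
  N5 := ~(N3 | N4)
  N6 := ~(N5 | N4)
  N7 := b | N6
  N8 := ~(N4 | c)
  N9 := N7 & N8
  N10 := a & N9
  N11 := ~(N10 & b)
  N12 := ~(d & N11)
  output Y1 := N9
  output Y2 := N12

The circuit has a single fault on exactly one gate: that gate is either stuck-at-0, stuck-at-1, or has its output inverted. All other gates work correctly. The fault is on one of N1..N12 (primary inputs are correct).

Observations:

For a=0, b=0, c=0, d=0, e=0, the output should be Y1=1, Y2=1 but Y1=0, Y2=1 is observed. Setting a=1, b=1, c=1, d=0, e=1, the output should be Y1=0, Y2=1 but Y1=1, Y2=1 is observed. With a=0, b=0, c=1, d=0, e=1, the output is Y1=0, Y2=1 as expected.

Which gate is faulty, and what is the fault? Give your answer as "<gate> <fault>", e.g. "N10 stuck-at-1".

Fault-free values for test 1 (a=0, b=0, c=0, d=0, e=0): N1=0, N2=1, N3=1, N4=0, N5=0, N6=1, N7=1, N8=1, N9=1, N10=0, N11=1, N12=1, giving Y1=1, Y2=1. Observed Y1=0, Y2=1.
Test 1: faults giving observed Y1=0, Y2=1 are {N3 stuck-at-0, N3 inverted output, N4 stuck-at-1, N4 inverted output, N5 stuck-at-1, N5 inverted output, N6 stuck-at-0, N6 inverted output, N7 stuck-at-0, N7 inverted output, N8 stuck-at-0, N8 inverted output, N9 stuck-at-0, N9 inverted output}.
Test 2 (a=1, b=1, c=1, d=0, e=1): fault-free N1=1, N2=1, N3=0, N4=1, N5=0, N6=0, N7=1, N8=0, N9=0, N10=0, N11=1, N12=1 → Y1=0, Y2=1; observed Y1=1, Y2=1. Eliminates N3 stuck-at-0, N3 inverted output, N4 stuck-at-1, N4 inverted output, N5 stuck-at-1, N5 inverted output, N6 stuck-at-0, N6 inverted output, N7 stuck-at-0, N7 inverted output, N8 stuck-at-0, N9 stuck-at-0.
Test 3 (a=0, b=0, c=1, d=0, e=1): fault-free N1=0, N2=1, N3=1, N4=1, N5=0, N6=0, N7=0, N8=0, N9=0, N10=0, N11=1, N12=1 → Y1=0, Y2=1; observed Y1=0, Y2=1. Eliminates N9 inverted output.
Only N8 inverted output is consistent with every test.

N8 inverted output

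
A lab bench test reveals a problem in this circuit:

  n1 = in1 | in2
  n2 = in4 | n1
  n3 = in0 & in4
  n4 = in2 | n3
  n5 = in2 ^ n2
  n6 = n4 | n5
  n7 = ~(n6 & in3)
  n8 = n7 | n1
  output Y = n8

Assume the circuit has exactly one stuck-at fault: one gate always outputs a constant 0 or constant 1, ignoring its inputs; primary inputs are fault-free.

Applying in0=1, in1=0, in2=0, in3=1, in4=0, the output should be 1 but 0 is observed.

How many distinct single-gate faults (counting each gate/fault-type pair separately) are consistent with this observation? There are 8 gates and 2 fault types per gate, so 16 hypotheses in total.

7

Fault-free: n1=0, n2=0, n3=0, n4=0, n5=0, n6=0, n7=1, n8=1 → 1. Observed 0.
  n1: none of the 2 fault types match ✗
  n2: stuck-at-1 ✓; others ✗
  n3: stuck-at-1 ✓; others ✗
  n4: stuck-at-1 ✓; others ✗
  n5: stuck-at-1 ✓; others ✗
  n6: stuck-at-1 ✓; others ✗
  n7: stuck-at-0 ✓; others ✗
  n8: stuck-at-0 ✓; others ✗
Consistent faults: {n2 stuck-at-1, n3 stuck-at-1, n4 stuck-at-1, n5 stuck-at-1, n6 stuck-at-1, n7 stuck-at-0, n8 stuck-at-0} — 7 in all.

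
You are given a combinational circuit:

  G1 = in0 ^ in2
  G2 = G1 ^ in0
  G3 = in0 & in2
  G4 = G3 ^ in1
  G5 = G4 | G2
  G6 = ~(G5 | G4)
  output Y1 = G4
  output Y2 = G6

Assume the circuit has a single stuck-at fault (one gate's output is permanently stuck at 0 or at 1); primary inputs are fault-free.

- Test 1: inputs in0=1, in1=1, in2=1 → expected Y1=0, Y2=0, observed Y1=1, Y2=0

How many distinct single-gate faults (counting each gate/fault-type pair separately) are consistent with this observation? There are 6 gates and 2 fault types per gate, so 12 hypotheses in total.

2

Fault-free: G1=0, G2=1, G3=1, G4=0, G5=1, G6=0 → Y1=0, Y2=0. Observed Y1=1, Y2=0.
  G1 stuck-at-0: output Y1=0, Y2=0 ✗
  G1 stuck-at-1: output Y1=0, Y2=1 ✗
  G2 stuck-at-0: output Y1=0, Y2=1 ✗
  G2 stuck-at-1: output Y1=0, Y2=0 ✗
  G3 stuck-at-0: output Y1=1, Y2=0 ✓
  G3 stuck-at-1: output Y1=0, Y2=0 ✗
  G4 stuck-at-0: output Y1=0, Y2=0 ✗
  G4 stuck-at-1: output Y1=1, Y2=0 ✓
  G5 stuck-at-0: output Y1=0, Y2=1 ✗
  G5 stuck-at-1: output Y1=0, Y2=0 ✗
  G6 stuck-at-0: output Y1=0, Y2=0 ✗
  G6 stuck-at-1: output Y1=0, Y2=1 ✗
Consistent faults: {G3 stuck-at-0, G4 stuck-at-1} — 2 in all.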